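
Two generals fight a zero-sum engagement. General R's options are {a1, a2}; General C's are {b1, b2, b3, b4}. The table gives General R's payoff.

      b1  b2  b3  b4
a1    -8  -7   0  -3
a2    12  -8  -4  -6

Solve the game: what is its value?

-148/21

Row minima: a1 → -8, a2 → -8; maximin = -8.
Column maxima: b1 → 12, b2 → -7, b3 → 0, b4 → -3; minimax = -7.
-8 ≠ -7, so there is no saddle point; optimal play is mixed.
b3 is strictly dominated by b2 (it gives General R strictly more in every row), so General C never plays it.
b4 is strictly dominated by b2 (it gives General R strictly more in every row), so General C never plays it.
On the remaining 2×2 (a1, a2 vs b1, b2):
Let General R play a1 with probability p. Expected payoff against b1: (-8)p + 12(1−p) = −20p + 12; against b2: (-7)p + (-8)(1−p) = p − 8.
Setting these equal: −20p + 12 = p − 8 ⇒ −21p = -20 ⇒ p = 20/21, and the value is (-20)·(20/21) + 12 = -148/21.
For General C: with q = P(b1), equating a1's and a2's payoffs gives −q − 7 = 20q − 8 ⇒ q = 1/21.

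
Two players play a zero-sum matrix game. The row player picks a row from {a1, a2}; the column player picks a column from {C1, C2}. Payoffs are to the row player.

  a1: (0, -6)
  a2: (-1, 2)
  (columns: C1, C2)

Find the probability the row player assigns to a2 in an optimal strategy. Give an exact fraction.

Row minima: a1 → -6, a2 → -1; maximin = -1.
Column maxima: C1 → 0, C2 → 2; minimax = 0.
-1 ≠ 0, so there is no saddle point; optimal play is mixed.
Let the row player play a1 with probability p. Expected payoff against C1: 0p + (-1)(1−p) = p − 1; against C2: (-6)p + 2(1−p) = −8p + 2.
Setting these equal: p − 1 = −8p + 2 ⇒ 9p = 3 ⇒ p = 1/3, and the value is (1)·(1/3) − 1 = -2/3.
For the column player: with q = P(C1), equating a1's and a2's payoffs gives 6q − 6 = −3q + 2 ⇒ q = 8/9.

2/3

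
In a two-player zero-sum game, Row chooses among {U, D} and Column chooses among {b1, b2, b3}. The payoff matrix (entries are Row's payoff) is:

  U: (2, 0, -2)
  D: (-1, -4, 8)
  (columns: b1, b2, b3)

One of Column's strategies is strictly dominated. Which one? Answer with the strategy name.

b2 holds Row's payoff strictly below b1 in every row: 0 < 2, -4 < -1.
So b1 is strictly dominated for Column.

b1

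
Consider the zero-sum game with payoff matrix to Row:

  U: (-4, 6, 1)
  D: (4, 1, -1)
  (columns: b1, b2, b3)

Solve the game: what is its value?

0

Row minima: U → -4, D → -1; maximin = -1.
Column maxima: b1 → 4, b2 → 6, b3 → 1; minimax = 1.
-1 ≠ 1, so there is no saddle point; optimal play is mixed.
b2 is strictly dominated by b3 (it gives Row strictly more in every row), so Column never plays it.
On the remaining 2×2 (U, D vs b1, b3):
Let Row play U with probability p. Expected payoff against b1: (-4)p + 4(1−p) = −8p + 4; against b3: 1p + (-1)(1−p) = 2p − 1.
Setting these equal: −8p + 4 = 2p − 1 ⇒ −10p = -5 ⇒ p = 1/2, and the value is (-8)·(1/2) + 4 = 0.
For Column: with q = P(b1), equating U's and D's payoffs gives −5q + 1 = 5q − 1 ⇒ q = 1/5.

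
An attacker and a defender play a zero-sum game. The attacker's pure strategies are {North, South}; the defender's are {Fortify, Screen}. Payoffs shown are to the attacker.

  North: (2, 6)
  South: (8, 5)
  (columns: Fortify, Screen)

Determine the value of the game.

Row minima: North → 2, South → 5; maximin = 5.
Column maxima: Fortify → 8, Screen → 6; minimax = 6.
5 ≠ 6, so there is no saddle point; optimal play is mixed.
Let the attacker play North with probability p. Expected payoff against Fortify: 2p + 8(1−p) = −6p + 8; against Screen: 6p + 5(1−p) = p + 5.
Setting these equal: −6p + 8 = p + 5 ⇒ −7p = -3 ⇒ p = 3/7, and the value is (-6)·(3/7) + 8 = 38/7.
For the defender: with q = P(Fortify), equating North's and South's payoffs gives −4q + 6 = 3q + 5 ⇒ q = 1/7.

38/7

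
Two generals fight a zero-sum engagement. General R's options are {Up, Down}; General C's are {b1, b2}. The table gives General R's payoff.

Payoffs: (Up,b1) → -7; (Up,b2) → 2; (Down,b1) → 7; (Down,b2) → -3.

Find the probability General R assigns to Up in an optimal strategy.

Row minima: Up → -7, Down → -3; maximin = -3.
Column maxima: b1 → 7, b2 → 2; minimax = 2.
-3 ≠ 2, so there is no saddle point; optimal play is mixed.
Let General R play Up with probability p. Expected payoff against b1: (-7)p + 7(1−p) = −14p + 7; against b2: 2p + (-3)(1−p) = 5p − 3.
Setting these equal: −14p + 7 = 5p − 3 ⇒ −19p = -10 ⇒ p = 10/19, and the value is (-14)·(10/19) + 7 = -7/19.
For General C: with q = P(b1), equating Up's and Down's payoffs gives −9q + 2 = 10q − 3 ⇒ q = 5/19.

10/19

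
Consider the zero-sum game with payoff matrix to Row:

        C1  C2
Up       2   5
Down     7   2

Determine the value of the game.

Row minima: Up → 2, Down → 2; maximin = 2.
Column maxima: C1 → 7, C2 → 5; minimax = 5.
2 ≠ 5, so there is no saddle point; optimal play is mixed.
Let Row play Up with probability p. Expected payoff against C1: 2p + 7(1−p) = −5p + 7; against C2: 5p + 2(1−p) = 3p + 2.
Setting these equal: −5p + 7 = 3p + 2 ⇒ −8p = -5 ⇒ p = 5/8, and the value is (-5)·(5/8) + 7 = 31/8.
For Column: with q = P(C1), equating Up's and Down's payoffs gives −3q + 5 = 5q + 2 ⇒ q = 3/8.

31/8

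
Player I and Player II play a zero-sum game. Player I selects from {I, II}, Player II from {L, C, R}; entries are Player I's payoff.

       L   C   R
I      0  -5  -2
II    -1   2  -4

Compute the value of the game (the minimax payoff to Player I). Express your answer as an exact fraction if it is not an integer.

-8/3

Row minima: I → -5, II → -4; maximin = -4.
Column maxima: L → 0, C → 2, R → -2; minimax = -2.
-4 ≠ -2, so there is no saddle point; optimal play is mixed.
L is strictly dominated by R (it gives Player I strictly more in every row), so Player II never plays it.
On the remaining 2×2 (I, II vs C, R):
Let Player I play I with probability p. Expected payoff against C: (-5)p + 2(1−p) = −7p + 2; against R: (-2)p + (-4)(1−p) = 2p − 4.
Setting these equal: −7p + 2 = 2p − 4 ⇒ −9p = -6 ⇒ p = 2/3, and the value is (-7)·(2/3) + 2 = -8/3.
For Player II: with q = P(C), equating I's and II's payoffs gives −3q − 2 = 6q − 4 ⇒ q = 2/9.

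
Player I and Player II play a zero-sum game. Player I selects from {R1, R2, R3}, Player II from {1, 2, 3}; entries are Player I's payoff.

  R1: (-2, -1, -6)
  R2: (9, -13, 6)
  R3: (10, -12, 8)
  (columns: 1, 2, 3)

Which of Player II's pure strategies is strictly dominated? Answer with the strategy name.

3 holds Player I's payoff strictly below 1 in every row: -6 < -2, 6 < 9, 8 < 10.
So 1 is strictly dominated for Player II.

1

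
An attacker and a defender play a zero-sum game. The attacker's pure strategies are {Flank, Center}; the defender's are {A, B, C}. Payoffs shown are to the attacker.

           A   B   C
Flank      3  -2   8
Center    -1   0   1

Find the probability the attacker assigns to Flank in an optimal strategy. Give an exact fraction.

1/6

Row minima: Flank → -2, Center → -1; maximin = -1.
Column maxima: A → 3, B → 0, C → 8; minimax = 0.
-1 ≠ 0, so there is no saddle point; optimal play is mixed.
C is strictly dominated by A (it gives the attacker strictly more in every row), so the defender never plays it.
On the remaining 2×2 (Flank, Center vs A, B):
Let the attacker play Flank with probability p. Expected payoff against A: 3p + (-1)(1−p) = 4p − 1; against B: (-2)p + 0(1−p) = −2p.
Setting these equal: 4p − 1 = −2p ⇒ 6p = 1 ⇒ p = 1/6, and the value is (4)·(1/6) − 1 = -1/3.
For the defender: with q = P(A), equating Flank's and Center's payoffs gives 5q − 2 = −q ⇒ q = 1/3.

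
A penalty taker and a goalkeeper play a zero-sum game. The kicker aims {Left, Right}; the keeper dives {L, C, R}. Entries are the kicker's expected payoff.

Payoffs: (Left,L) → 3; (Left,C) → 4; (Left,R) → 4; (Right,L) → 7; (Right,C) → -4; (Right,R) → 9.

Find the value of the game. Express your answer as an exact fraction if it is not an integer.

Row minima: Left → 3, Right → -4; maximin = 3.
Column maxima: L → 7, C → 4, R → 9; minimax = 4.
3 ≠ 4, so there is no saddle point; optimal play is mixed.
R is strictly dominated by L (it gives the kicker strictly more in every row), so the keeper never plays it.
On the remaining 2×2 (Left, Right vs L, C):
Let the kicker play Left with probability p. Expected payoff against L: 3p + 7(1−p) = −4p + 7; against C: 4p + (-4)(1−p) = 8p − 4.
Setting these equal: −4p + 7 = 8p − 4 ⇒ −12p = -11 ⇒ p = 11/12, and the value is (-4)·(11/12) + 7 = 10/3.
For the keeper: with q = P(L), equating Left's and Right's payoffs gives −q + 4 = 11q − 4 ⇒ q = 2/3.

10/3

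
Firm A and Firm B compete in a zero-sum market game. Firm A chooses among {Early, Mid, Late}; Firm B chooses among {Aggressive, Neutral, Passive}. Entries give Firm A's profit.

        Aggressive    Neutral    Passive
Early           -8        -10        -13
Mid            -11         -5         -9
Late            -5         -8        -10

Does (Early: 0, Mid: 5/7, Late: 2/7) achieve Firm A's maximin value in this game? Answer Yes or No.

Yes

Against Aggressive this mix gives (5/7)·(-11) + (2/7)·(-5) = -65/7.
Against Neutral this mix gives (5/7)·(-5) + (2/7)·(-8) = -41/7.
Against Passive this mix gives (5/7)·(-9) + (2/7)·(-10) = -65/7.
All of Firm B's active replies (Aggressive, Passive) yield -65/7, and no column does worse for Firm A. The mix makes Firm B indifferent and guarantees -65/7, so it is optimal.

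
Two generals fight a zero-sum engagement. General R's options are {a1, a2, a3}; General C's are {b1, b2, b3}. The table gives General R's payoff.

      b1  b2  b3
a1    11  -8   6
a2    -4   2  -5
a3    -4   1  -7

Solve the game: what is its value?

Row minima: a1 → -8, a2 → -5, a3 → -7; maximin = -5.
Column maxima: b1 → 11, b2 → 2, b3 → 6; minimax = 2.
-5 ≠ 2, so there is no saddle point; optimal play is mixed.
b1 is strictly dominated by b3 (it gives General R strictly more in every row), so General C never plays it.
With b1 eliminated, a3 is strictly dominated by a2 (a2 gives General R strictly more in every remaining column), so General R never plays it.
On the remaining 2×2 (a1, a2 vs b2, b3):
Let General R play a1 with probability p. Expected payoff against b2: (-8)p + 2(1−p) = −10p + 2; against b3: 6p + (-5)(1−p) = 11p − 5.
Setting these equal: −10p + 2 = 11p − 5 ⇒ −21p = -7 ⇒ p = 1/3, and the value is (-10)·(1/3) + 2 = -4/3.
For General C: with q = P(b2), equating a1's and a2's payoffs gives −14q + 6 = 7q − 5 ⇒ q = 11/21.

-4/3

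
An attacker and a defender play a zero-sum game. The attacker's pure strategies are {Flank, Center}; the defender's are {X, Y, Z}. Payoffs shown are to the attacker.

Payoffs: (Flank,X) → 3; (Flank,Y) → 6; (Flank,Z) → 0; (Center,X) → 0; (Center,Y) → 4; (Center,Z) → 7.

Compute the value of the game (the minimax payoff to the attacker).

21/10

Row minima: Flank → 0, Center → 0; maximin = 0.
Column maxima: X → 3, Y → 6, Z → 7; minimax = 3.
0 ≠ 3, so there is no saddle point; optimal play is mixed.
Y is strictly dominated by X (it gives the attacker strictly more in every row), so the defender never plays it.
On the remaining 2×2 (Flank, Center vs X, Z):
Let the attacker play Flank with probability p. Expected payoff against X: 3p + 0(1−p) = 3p; against Z: 0p + 7(1−p) = −7p + 7.
Setting these equal: 3p = −7p + 7 ⇒ 10p = 7 ⇒ p = 7/10, and the value is (3)·(7/10) = 21/10.
For the defender: with q = P(X), equating Flank's and Center's payoffs gives 3q = −7q + 7 ⇒ q = 7/10.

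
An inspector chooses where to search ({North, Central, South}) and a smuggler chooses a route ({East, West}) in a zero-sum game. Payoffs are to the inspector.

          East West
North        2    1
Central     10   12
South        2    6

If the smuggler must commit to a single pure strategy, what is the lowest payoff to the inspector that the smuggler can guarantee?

Column maxima: East → 10, West → 12.
The smallest of these is 10.

10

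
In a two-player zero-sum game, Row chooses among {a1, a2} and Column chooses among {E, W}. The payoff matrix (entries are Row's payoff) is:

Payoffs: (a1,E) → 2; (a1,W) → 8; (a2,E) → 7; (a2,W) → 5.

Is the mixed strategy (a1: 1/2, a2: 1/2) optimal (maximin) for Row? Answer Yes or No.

No

Against E this mix gives (1/2)·2 + (1/2)·7 = 9/2.
Against W this mix gives (1/2)·8 + (1/2)·5 = 13/2.
Column will play E, holding Row to 9/2. Shifting weight toward the row that does better against E would raise this floor (the equalizing mix achieves 23/4 against both E and W), so the proposed strategy is not optimal.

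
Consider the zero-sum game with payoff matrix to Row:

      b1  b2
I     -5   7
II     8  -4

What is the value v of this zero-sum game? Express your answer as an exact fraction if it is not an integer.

3/2

Row minima: I → -5, II → -4; maximin = -4.
Column maxima: b1 → 8, b2 → 7; minimax = 7.
-4 ≠ 7, so there is no saddle point; optimal play is mixed.
Let Row play I with probability p. Expected payoff against b1: (-5)p + 8(1−p) = −13p + 8; against b2: 7p + (-4)(1−p) = 11p − 4.
Setting these equal: −13p + 8 = 11p − 4 ⇒ −24p = -12 ⇒ p = 1/2, and the value is (-13)·(1/2) + 8 = 3/2.
For Column: with q = P(b1), equating I's and II's payoffs gives −12q + 7 = 12q − 4 ⇒ q = 11/24.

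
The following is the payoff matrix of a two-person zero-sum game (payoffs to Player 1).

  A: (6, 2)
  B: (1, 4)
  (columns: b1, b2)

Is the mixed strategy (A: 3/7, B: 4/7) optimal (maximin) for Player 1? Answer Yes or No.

Yes

Against b1 this mix gives (3/7)·6 + (4/7)·1 = 22/7.
Against b2 this mix gives (3/7)·2 + (4/7)·4 = 22/7.
All of Player 2's active replies (b1, b2) yield 22/7, and no column does worse for Player 1. The mix makes Player 2 indifferent and guarantees 22/7, so it is optimal.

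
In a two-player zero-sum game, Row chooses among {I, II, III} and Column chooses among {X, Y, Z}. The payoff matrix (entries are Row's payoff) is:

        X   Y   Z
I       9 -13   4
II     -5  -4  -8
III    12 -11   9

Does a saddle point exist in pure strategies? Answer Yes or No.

Row minima: I → -13, II → -8, III → -11; maximin = -8.
Column maxima: X → 12, Y → -4, Z → 9; minimax = -4.
-8 ≠ -4, so no pure-strategy equilibrium exists.

No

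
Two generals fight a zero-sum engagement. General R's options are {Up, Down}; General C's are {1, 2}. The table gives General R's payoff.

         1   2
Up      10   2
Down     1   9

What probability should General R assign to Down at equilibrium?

1/2

Row minima: Up → 2, Down → 1; maximin = 2.
Column maxima: 1 → 10, 2 → 9; minimax = 9.
2 ≠ 9, so there is no saddle point; optimal play is mixed.
Let General R play Up with probability p. Expected payoff against 1: 10p + 1(1−p) = 9p + 1; against 2: 2p + 9(1−p) = −7p + 9.
Setting these equal: 9p + 1 = −7p + 9 ⇒ 16p = 8 ⇒ p = 1/2, and the value is (9)·(1/2) + 1 = 11/2.
For General C: with q = P(1), equating Up's and Down's payoffs gives 8q + 2 = −8q + 9 ⇒ q = 7/16.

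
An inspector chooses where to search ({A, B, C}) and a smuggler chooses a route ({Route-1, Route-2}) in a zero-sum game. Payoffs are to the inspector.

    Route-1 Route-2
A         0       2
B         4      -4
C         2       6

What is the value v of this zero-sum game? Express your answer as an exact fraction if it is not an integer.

8/3

Row minima: A → 0, B → -4, C → 2; maximin = 2.
Column maxima: Route-1 → 4, Route-2 → 6; minimax = 4.
2 ≠ 4, so there is no saddle point; optimal play is mixed.
A is strictly dominated by C, so the inspector never plays it.
On the remaining 2×2 (B, C vs Route-1, Route-2):
Let the inspector play B with probability p. Expected payoff against Route-1: 4p + 2(1−p) = 2p + 2; against Route-2: (-4)p + 6(1−p) = −10p + 6.
Setting these equal: 2p + 2 = −10p + 6 ⇒ 12p = 4 ⇒ p = 1/3, and the value is (2)·(1/3) + 2 = 8/3.
For the smuggler: with q = P(Route-1), equating B's and C's payoffs gives 8q − 4 = −4q + 6 ⇒ q = 5/6.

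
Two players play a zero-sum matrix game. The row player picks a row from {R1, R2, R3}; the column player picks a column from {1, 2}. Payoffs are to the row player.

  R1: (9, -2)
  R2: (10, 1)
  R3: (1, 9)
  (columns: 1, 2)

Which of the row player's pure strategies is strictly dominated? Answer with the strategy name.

R2 gives a strictly higher payoff than R1 against every column: 10 > 9, 1 > -2.
So R1 is strictly dominated and the row player never plays it.

R1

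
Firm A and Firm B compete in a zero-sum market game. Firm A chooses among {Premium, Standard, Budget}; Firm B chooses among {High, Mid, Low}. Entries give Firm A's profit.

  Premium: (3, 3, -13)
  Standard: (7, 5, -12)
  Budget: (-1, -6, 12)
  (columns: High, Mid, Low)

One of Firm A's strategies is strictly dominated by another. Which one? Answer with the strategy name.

Standard gives a strictly higher payoff than Premium against every column: 7 > 3, 5 > 3, -12 > -13.
So Premium is strictly dominated and Firm A never plays it.

Premium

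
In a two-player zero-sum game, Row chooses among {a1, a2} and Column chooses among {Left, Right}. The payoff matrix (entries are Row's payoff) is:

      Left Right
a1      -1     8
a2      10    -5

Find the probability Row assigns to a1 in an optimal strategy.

5/8

Row minima: a1 → -1, a2 → -5; maximin = -1.
Column maxima: Left → 10, Right → 8; minimax = 8.
-1 ≠ 8, so there is no saddle point; optimal play is mixed.
Let Row play a1 with probability p. Expected payoff against Left: (-1)p + 10(1−p) = −11p + 10; against Right: 8p + (-5)(1−p) = 13p − 5.
Setting these equal: −11p + 10 = 13p − 5 ⇒ −24p = -15 ⇒ p = 5/8, and the value is (-11)·(5/8) + 10 = 25/8.
For Column: with q = P(Left), equating a1's and a2's payoffs gives −9q + 8 = 15q − 5 ⇒ q = 13/24.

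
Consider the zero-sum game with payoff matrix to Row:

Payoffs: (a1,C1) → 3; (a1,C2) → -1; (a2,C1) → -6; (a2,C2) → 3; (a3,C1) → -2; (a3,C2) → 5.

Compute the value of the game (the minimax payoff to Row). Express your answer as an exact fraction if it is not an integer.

Row minima: a1 → -1, a2 → -6, a3 → -2; maximin = -1.
Column maxima: C1 → 3, C2 → 5; minimax = 3.
-1 ≠ 3, so there is no saddle point; optimal play is mixed.
a2 is strictly dominated by a3, so Row never plays it.
On the remaining 2×2 (a1, a3 vs C1, C2):
Let Row play a1 with probability p. Expected payoff against C1: 3p + (-2)(1−p) = 5p − 2; against C2: (-1)p + 5(1−p) = −6p + 5.
Setting these equal: 5p − 2 = −6p + 5 ⇒ 11p = 7 ⇒ p = 7/11, and the value is (5)·(7/11) − 2 = 13/11.
For Column: with q = P(C1), equating a1's and a3's payoffs gives 4q − 1 = −7q + 5 ⇒ q = 6/11.

13/11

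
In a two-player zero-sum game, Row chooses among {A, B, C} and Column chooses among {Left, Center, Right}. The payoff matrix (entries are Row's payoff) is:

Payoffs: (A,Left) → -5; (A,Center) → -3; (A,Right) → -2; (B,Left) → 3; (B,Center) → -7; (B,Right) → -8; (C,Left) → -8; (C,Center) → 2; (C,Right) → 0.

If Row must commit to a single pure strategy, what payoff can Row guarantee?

Row minima: A → -5, B → -8, C → -8.
The best of these is -5.

-5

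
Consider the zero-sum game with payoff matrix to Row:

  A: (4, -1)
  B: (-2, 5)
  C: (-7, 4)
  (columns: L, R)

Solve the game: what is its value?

Row minima: A → -1, B → -2, C → -7; maximin = -1.
Column maxima: L → 4, R → 5; minimax = 4.
-1 ≠ 4, so there is no saddle point; optimal play is mixed.
C is strictly dominated by B, so Row never plays it.
On the remaining 2×2 (A, B vs L, R):
Let Row play A with probability p. Expected payoff against L: 4p + (-2)(1−p) = 6p − 2; against R: (-1)p + 5(1−p) = −6p + 5.
Setting these equal: 6p − 2 = −6p + 5 ⇒ 12p = 7 ⇒ p = 7/12, and the value is (6)·(7/12) − 2 = 3/2.
For Column: with q = P(L), equating A's and B's payoffs gives 5q − 1 = −7q + 5 ⇒ q = 1/2.

3/2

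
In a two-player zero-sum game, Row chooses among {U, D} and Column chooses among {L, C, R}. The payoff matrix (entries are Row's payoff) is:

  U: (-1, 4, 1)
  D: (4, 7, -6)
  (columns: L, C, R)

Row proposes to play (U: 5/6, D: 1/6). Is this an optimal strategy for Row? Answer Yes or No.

Against L this mix gives (5/6)·(-1) + (1/6)·4 = -1/6.
Against C this mix gives (5/6)·4 + (1/6)·7 = 9/2.
Against R this mix gives (5/6)·1 + (1/6)·(-6) = -1/6.
All of Column's active replies (L, R) yield -1/6, and no column does worse for Row. The mix makes Column indifferent and guarantees -1/6, so it is optimal.

Yes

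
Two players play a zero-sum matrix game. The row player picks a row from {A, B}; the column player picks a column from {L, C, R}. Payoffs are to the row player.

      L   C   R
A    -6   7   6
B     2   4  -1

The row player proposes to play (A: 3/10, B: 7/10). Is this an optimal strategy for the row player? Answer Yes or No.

Against L this mix gives (3/10)·(-6) + (7/10)·2 = -2/5.
Against C this mix gives (3/10)·7 + (7/10)·4 = 49/10.
Against R this mix gives (3/10)·6 + (7/10)·(-1) = 11/10.
The column player will play L, holding the row player to -2/5. Shifting weight toward the row that does better against L would raise this floor (the equalizing mix achieves 2/5 against both L and R), so the proposed strategy is not optimal.

No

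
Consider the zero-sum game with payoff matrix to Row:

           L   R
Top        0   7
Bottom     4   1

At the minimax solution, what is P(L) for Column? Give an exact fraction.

3/5

Row minima: Top → 0, Bottom → 1; maximin = 1.
Column maxima: L → 4, R → 7; minimax = 4.
1 ≠ 4, so there is no saddle point; optimal play is mixed.
Let Row play Top with probability p. Expected payoff against L: 0p + 4(1−p) = −4p + 4; against R: 7p + 1(1−p) = 6p + 1.
Setting these equal: −4p + 4 = 6p + 1 ⇒ −10p = -3 ⇒ p = 3/10, and the value is (-4)·(3/10) + 4 = 14/5.
For Column: with q = P(L), equating Top's and Bottom's payoffs gives −7q + 7 = 3q + 1 ⇒ q = 3/5.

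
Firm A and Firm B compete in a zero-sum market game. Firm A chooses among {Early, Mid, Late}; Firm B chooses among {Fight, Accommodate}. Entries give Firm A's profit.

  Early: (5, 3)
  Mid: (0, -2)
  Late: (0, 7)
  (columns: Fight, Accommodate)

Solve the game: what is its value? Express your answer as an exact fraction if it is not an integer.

Row minima: Early → 3, Mid → -2, Late → 0; maximin = 3.
Column maxima: Fight → 5, Accommodate → 7; minimax = 5.
3 ≠ 5, so there is no saddle point; optimal play is mixed.
Mid is strictly dominated by Early, so Firm A never plays it.
On the remaining 2×2 (Early, Late vs Fight, Accommodate):
Let Firm A play Early with probability p. Expected payoff against Fight: 5p + 0(1−p) = 5p; against Accommodate: 3p + 7(1−p) = −4p + 7.
Setting these equal: 5p = −4p + 7 ⇒ 9p = 7 ⇒ p = 7/9, and the value is (5)·(7/9) = 35/9.
For Firm B: with q = P(Fight), equating Early's and Late's payoffs gives 2q + 3 = −7q + 7 ⇒ q = 4/9.

35/9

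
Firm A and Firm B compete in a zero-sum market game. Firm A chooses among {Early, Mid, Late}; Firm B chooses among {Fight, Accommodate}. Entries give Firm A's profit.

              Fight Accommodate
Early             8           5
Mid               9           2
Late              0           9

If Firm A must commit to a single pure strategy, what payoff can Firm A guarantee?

5

Row minima: Early → 5, Mid → 2, Late → 0.
The best of these is 5.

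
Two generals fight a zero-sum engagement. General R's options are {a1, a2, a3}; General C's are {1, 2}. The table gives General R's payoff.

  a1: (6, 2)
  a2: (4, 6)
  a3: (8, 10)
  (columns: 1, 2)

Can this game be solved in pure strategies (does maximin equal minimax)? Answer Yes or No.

Yes

Row minima: a1 → 2, a2 → 4, a3 → 8; maximin = 8.
Column maxima: 1 → 8, 2 → 10; minimax = 8.
maximin = minimax = 8, so a saddle point exists.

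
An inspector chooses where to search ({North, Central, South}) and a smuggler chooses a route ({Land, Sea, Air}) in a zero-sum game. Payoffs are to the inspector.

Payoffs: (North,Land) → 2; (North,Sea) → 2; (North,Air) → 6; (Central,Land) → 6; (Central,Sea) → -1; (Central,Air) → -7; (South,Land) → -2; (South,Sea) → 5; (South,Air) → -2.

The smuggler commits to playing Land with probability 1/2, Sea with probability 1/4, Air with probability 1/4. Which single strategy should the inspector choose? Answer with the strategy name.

Expected payoff of North: (1/2)·2 + (1/4)·2 + (1/4)·6 = 3.
Expected payoff of Central: (1/2)·6 + (1/4)·(-1) + (1/4)·(-7) = 1.
Expected payoff of South: (1/2)·(-2) + (1/4)·5 + (1/4)·(-2) = -1/4.
The largest is 3, so the inspector's best response is North.

North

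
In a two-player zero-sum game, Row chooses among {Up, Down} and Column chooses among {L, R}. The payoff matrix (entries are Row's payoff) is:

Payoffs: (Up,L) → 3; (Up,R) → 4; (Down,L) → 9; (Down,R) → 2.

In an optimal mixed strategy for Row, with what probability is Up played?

7/8

Row minima: Up → 3, Down → 2; maximin = 3.
Column maxima: L → 9, R → 4; minimax = 4.
3 ≠ 4, so there is no saddle point; optimal play is mixed.
Let Row play Up with probability p. Expected payoff against L: 3p + 9(1−p) = −6p + 9; against R: 4p + 2(1−p) = 2p + 2.
Setting these equal: −6p + 9 = 2p + 2 ⇒ −8p = -7 ⇒ p = 7/8, and the value is (-6)·(7/8) + 9 = 15/4.
For Column: with q = P(L), equating Up's and Down's payoffs gives −q + 4 = 7q + 2 ⇒ q = 1/4.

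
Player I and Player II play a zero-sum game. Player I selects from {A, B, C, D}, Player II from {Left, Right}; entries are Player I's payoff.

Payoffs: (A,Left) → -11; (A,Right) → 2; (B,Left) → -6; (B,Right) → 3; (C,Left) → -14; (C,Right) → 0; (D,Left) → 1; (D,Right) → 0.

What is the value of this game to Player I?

3/10

Row minima: A → -11, B → -6, C → -14, D → 0; maximin = 0.
Column maxima: Left → 1, Right → 3; minimax = 1.
0 ≠ 1, so there is no saddle point; optimal play is mixed.
A is strictly dominated by B, so Player I never plays it.
C is strictly dominated by B, so Player I never plays it.
On the remaining 2×2 (B, D vs Left, Right):
Let Player I play B with probability p. Expected payoff against Left: (-6)p + 1(1−p) = −7p + 1; against Right: 3p + 0(1−p) = 3p.
Setting these equal: −7p + 1 = 3p ⇒ −10p = -1 ⇒ p = 1/10, and the value is (-7)·(1/10) + 1 = 3/10.
For Player II: with q = P(Left), equating B's and D's payoffs gives −9q + 3 = q ⇒ q = 3/10.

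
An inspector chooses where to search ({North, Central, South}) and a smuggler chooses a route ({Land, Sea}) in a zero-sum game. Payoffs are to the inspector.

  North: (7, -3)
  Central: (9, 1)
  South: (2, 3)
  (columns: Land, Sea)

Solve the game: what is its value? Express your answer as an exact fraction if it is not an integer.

Row minima: North → -3, Central → 1, South → 2; maximin = 2.
Column maxima: Land → 9, Sea → 3; minimax = 3.
2 ≠ 3, so there is no saddle point; optimal play is mixed.
North is strictly dominated by Central, so the inspector never plays it.
On the remaining 2×2 (Central, South vs Land, Sea):
Let the inspector play Central with probability p. Expected payoff against Land: 9p + 2(1−p) = 7p + 2; against Sea: 1p + 3(1−p) = −2p + 3.
Setting these equal: 7p + 2 = −2p + 3 ⇒ 9p = 1 ⇒ p = 1/9, and the value is (7)·(1/9) + 2 = 25/9.
For the smuggler: with q = P(Land), equating Central's and South's payoffs gives 8q + 1 = −q + 3 ⇒ q = 2/9.

25/9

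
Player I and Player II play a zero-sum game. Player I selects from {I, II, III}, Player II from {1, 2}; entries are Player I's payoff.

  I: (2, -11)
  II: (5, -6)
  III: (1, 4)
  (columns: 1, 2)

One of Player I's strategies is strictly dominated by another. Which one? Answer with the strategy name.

II gives a strictly higher payoff than I against every column: 5 > 2, -6 > -11.
So I is strictly dominated and Player I never plays it.

I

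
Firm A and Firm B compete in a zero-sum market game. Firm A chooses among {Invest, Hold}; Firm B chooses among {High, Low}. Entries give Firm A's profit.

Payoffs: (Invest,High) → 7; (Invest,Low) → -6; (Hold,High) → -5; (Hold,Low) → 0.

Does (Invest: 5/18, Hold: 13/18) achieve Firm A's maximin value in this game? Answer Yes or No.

Against High this mix gives (5/18)·7 + (13/18)·(-5) = -5/3.
Against Low this mix gives (5/18)·(-6) + (13/18)·0 = -5/3.
All of Firm B's active replies (High, Low) yield -5/3, and no column does worse for Firm A. The mix makes Firm B indifferent and guarantees -5/3, so it is optimal.

Yes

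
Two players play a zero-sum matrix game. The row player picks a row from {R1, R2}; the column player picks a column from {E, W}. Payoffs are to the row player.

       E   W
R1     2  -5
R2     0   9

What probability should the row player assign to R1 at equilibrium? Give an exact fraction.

Row minima: R1 → -5, R2 → 0; maximin = 0.
Column maxima: E → 2, W → 9; minimax = 2.
0 ≠ 2, so there is no saddle point; optimal play is mixed.
Let the row player play R1 with probability p. Expected payoff against E: 2p + 0(1−p) = 2p; against W: (-5)p + 9(1−p) = −14p + 9.
Setting these equal: 2p = −14p + 9 ⇒ 16p = 9 ⇒ p = 9/16, and the value is (2)·(9/16) = 9/8.
For the column player: with q = P(E), equating R1's and R2's payoffs gives 7q − 5 = −9q + 9 ⇒ q = 7/8.

9/16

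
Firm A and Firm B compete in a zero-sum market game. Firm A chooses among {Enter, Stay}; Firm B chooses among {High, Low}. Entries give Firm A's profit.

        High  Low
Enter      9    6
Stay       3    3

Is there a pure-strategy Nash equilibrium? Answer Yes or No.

Row minima: Enter → 6, Stay → 3; maximin = 6.
Column maxima: High → 9, Low → 6; minimax = 6.
maximin = minimax = 6, so a saddle point exists.

Yes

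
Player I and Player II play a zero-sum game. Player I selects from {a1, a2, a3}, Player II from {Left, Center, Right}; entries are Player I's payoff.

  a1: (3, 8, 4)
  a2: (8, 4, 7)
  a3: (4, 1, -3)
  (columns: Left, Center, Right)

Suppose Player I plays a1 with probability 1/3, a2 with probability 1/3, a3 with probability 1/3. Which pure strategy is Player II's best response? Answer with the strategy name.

If Player II plays Left, Player I's expected payoff is (1/3)·3 + (1/3)·8 + (1/3)·4 = 5.
If Player II plays Center, Player I's expected payoff is (1/3)·8 + (1/3)·4 + (1/3)·1 = 13/3.
If Player II plays Right, Player I's expected payoff is (1/3)·4 + (1/3)·7 + (1/3)·(-3) = 8/3.
Player II minimizes Player I's payoff; the smallest is 8/3, so the best response is Right.

Right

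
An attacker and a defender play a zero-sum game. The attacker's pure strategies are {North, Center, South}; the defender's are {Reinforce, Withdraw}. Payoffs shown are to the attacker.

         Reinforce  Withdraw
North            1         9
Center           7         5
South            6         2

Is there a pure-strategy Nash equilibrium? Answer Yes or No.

No

Row minima: North → 1, Center → 5, South → 2; maximin = 5.
Column maxima: Reinforce → 7, Withdraw → 9; minimax = 7.
5 ≠ 7, so no pure-strategy equilibrium exists.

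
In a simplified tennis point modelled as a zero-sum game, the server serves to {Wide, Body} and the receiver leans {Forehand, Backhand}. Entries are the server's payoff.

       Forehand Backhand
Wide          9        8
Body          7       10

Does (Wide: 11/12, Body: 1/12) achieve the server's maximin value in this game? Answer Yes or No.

Against Forehand this mix gives (11/12)·9 + (1/12)·7 = 53/6.
Against Backhand this mix gives (11/12)·8 + (1/12)·10 = 49/6.
The receiver will play Backhand, holding the server to 49/6. Shifting weight toward the row that does better against Backhand would raise this floor (the equalizing mix achieves 17/2 against both Backhand and Forehand), so the proposed strategy is not optimal.

No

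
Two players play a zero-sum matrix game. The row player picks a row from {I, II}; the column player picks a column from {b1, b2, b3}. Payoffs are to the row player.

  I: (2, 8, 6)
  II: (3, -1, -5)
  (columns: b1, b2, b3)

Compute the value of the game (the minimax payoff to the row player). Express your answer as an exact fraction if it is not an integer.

7/3

Row minima: I → 2, II → -5; maximin = 2.
Column maxima: b1 → 3, b2 → 8, b3 → 6; minimax = 3.
2 ≠ 3, so there is no saddle point; optimal play is mixed.
b2 is strictly dominated by b3 (it gives the row player strictly more in every row), so the column player never plays it.
On the remaining 2×2 (I, II vs b1, b3):
Let the row player play I with probability p. Expected payoff against b1: 2p + 3(1−p) = −p + 3; against b3: 6p + (-5)(1−p) = 11p − 5.
Setting these equal: −p + 3 = 11p − 5 ⇒ −12p = -8 ⇒ p = 2/3, and the value is (-1)·(2/3) + 3 = 7/3.
For the column player: with q = P(b1), equating I's and II's payoffs gives −4q + 6 = 8q − 5 ⇒ q = 11/12.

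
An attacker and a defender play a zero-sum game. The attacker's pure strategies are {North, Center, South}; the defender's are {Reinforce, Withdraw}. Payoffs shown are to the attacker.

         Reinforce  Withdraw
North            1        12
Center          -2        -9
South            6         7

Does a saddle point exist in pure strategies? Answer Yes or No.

Row minima: North → 1, Center → -9, South → 6; maximin = 6.
Column maxima: Reinforce → 6, Withdraw → 12; minimax = 6.
maximin = minimax = 6, so a saddle point exists.

Yes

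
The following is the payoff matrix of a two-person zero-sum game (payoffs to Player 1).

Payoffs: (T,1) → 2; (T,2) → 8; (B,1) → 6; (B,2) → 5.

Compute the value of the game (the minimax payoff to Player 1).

38/7

Row minima: T → 2, B → 5; maximin = 5.
Column maxima: 1 → 6, 2 → 8; minimax = 6.
5 ≠ 6, so there is no saddle point; optimal play is mixed.
Let Player 1 play T with probability p. Expected payoff against 1: 2p + 6(1−p) = −4p + 6; against 2: 8p + 5(1−p) = 3p + 5.
Setting these equal: −4p + 6 = 3p + 5 ⇒ −7p = -1 ⇒ p = 1/7, and the value is (-4)·(1/7) + 6 = 38/7.
For Player 2: with q = P(1), equating T's and B's payoffs gives −6q + 8 = q + 5 ⇒ q = 3/7.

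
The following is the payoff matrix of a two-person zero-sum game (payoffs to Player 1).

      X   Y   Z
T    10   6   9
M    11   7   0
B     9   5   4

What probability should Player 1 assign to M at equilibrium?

3/10

Row minima: T → 6, M → 0, B → 4; maximin = 6.
Column maxima: X → 11, Y → 7, Z → 9; minimax = 7.
6 ≠ 7, so there is no saddle point; optimal play is mixed.
B is strictly dominated by T, so Player 1 never plays it.
X is strictly dominated by Y (it gives Player 1 strictly more in every row), so Player 2 never plays it.
On the remaining 2×2 (T, M vs Y, Z):
Let Player 1 play T with probability p. Expected payoff against Y: 6p + 7(1−p) = −p + 7; against Z: 9p + 0(1−p) = 9p.
Setting these equal: −p + 7 = 9p ⇒ −10p = -7 ⇒ p = 7/10, and the value is (-1)·(7/10) + 7 = 63/10.
For Player 2: with q = P(Y), equating T's and M's payoffs gives −3q + 9 = 7q ⇒ q = 9/10.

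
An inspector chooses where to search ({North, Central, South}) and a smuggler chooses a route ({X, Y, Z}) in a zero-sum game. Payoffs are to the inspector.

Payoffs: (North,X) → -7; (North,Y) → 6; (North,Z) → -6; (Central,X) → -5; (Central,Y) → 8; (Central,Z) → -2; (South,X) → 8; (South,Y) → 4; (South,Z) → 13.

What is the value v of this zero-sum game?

84/17

Row minima: North → -7, Central → -5, South → 4; maximin = 4.
Column maxima: X → 8, Y → 8, Z → 13; minimax = 8.
4 ≠ 8, so there is no saddle point; optimal play is mixed.
North is strictly dominated by Central, so the inspector never plays it.
Z is strictly dominated by X (it gives the inspector strictly more in every row), so the smuggler never plays it.
On the remaining 2×2 (Central, South vs X, Y):
Let the inspector play Central with probability p. Expected payoff against X: (-5)p + 8(1−p) = −13p + 8; against Y: 8p + 4(1−p) = 4p + 4.
Setting these equal: −13p + 8 = 4p + 4 ⇒ −17p = -4 ⇒ p = 4/17, and the value is (-13)·(4/17) + 8 = 84/17.
For the smuggler: with q = P(X), equating Central's and South's payoffs gives −13q + 8 = 4q + 4 ⇒ q = 4/17.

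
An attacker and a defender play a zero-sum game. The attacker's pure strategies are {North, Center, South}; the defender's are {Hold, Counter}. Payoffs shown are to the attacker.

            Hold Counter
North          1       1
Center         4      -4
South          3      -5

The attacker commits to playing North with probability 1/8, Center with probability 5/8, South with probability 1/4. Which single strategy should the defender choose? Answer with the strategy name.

Counter

If the defender plays Hold, the attacker's expected payoff is (1/8)·1 + (5/8)·4 + (1/4)·3 = 27/8.
If the defender plays Counter, the attacker's expected payoff is (1/8)·1 + (5/8)·(-4) + (1/4)·(-5) = -29/8.
The defender minimizes the attacker's payoff; the smallest is -29/8, so the best response is Counter.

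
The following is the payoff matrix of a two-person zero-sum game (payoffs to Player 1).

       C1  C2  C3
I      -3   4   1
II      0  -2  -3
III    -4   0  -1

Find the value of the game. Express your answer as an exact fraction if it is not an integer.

-9/7

Row minima: I → -3, II → -3, III → -4; maximin = -3.
Column maxima: C1 → 0, C2 → 4, C3 → 1; minimax = 0.
-3 ≠ 0, so there is no saddle point; optimal play is mixed.
III is strictly dominated by I, so Player 1 never plays it.
C2 is strictly dominated by C3 (it gives Player 1 strictly more in every row), so Player 2 never plays it.
On the remaining 2×2 (I, II vs C1, C3):
Let Player 1 play I with probability p. Expected payoff against C1: (-3)p + 0(1−p) = −3p; against C3: 1p + (-3)(1−p) = 4p − 3.
Setting these equal: −3p = 4p − 3 ⇒ −7p = -3 ⇒ p = 3/7, and the value is (-3)·(3/7) = -9/7.
For Player 2: with q = P(C1), equating I's and II's payoffs gives −4q + 1 = 3q − 3 ⇒ q = 4/7.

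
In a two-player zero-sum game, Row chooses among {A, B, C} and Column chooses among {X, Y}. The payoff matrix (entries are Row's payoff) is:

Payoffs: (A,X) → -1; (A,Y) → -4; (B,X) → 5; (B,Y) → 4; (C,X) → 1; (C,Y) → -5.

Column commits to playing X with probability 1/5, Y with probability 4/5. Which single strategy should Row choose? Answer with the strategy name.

B

Expected payoff of A: (1/5)·(-1) + (4/5)·(-4) = -17/5.
Expected payoff of B: (1/5)·5 + (4/5)·4 = 21/5.
Expected payoff of C: (1/5)·1 + (4/5)·(-5) = -19/5.
The largest is 21/5, so Row's best response is B.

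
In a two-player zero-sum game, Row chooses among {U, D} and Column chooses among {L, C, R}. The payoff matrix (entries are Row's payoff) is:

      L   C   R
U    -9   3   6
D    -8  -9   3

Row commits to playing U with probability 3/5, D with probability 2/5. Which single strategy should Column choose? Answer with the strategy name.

L

If Column plays L, Row's expected payoff is (3/5)·(-9) + (2/5)·(-8) = -43/5.
If Column plays C, Row's expected payoff is (3/5)·3 + (2/5)·(-9) = -9/5.
If Column plays R, Row's expected payoff is (3/5)·6 + (2/5)·3 = 24/5.
Column minimizes Row's payoff; the smallest is -43/5, so the best response is L.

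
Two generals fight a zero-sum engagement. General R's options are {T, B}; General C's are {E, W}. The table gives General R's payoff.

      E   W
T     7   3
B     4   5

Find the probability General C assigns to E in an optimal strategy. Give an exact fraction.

Row minima: T → 3, B → 4; maximin = 4.
Column maxima: E → 7, W → 5; minimax = 5.
4 ≠ 5, so there is no saddle point; optimal play is mixed.
Let General R play T with probability p. Expected payoff against E: 7p + 4(1−p) = 3p + 4; against W: 3p + 5(1−p) = −2p + 5.
Setting these equal: 3p + 4 = −2p + 5 ⇒ 5p = 1 ⇒ p = 1/5, and the value is (3)·(1/5) + 4 = 23/5.
For General C: with q = P(E), equating T's and B's payoffs gives 4q + 3 = −q + 5 ⇒ q = 2/5.

2/5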